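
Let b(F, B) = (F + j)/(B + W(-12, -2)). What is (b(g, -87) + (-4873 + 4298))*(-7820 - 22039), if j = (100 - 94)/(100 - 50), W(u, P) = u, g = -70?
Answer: 14146975234/825 ≈ 1.7148e+7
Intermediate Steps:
j = 3/25 (j = 6/50 = 6*(1/50) = 3/25 ≈ 0.12000)
b(F, B) = (3/25 + F)/(-12 + B) (b(F, B) = (F + 3/25)/(B - 12) = (3/25 + F)/(-12 + B))
(b(g, -87) + (-4873 + 4298))*(-7820 - 22039) = ((3/25 - 70)/(-12 - 87) + (-4873 + 4298))*(-7820 - 22039) = (-1747/25/(-99) - 575)*(-29859) = (-1/99*(-1747/25) - 575)*(-29859) = (1747/2475 - 575)*(-29859) = -1421378/2475*(-29859) = 14146975234/825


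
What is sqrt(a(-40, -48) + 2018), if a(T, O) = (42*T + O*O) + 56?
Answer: sqrt(2698) ≈ 51.942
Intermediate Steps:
a(T, O) = 56 + O**2 + 42*T (a(T, O) = (42*T + O**2) + 56 = (O**2 + 42*T) + 56 = 56 + O**2 + 42*T)
sqrt(a(-40, -48) + 2018) = sqrt((56 + (-48)**2 + 42*(-40)) + 2018) = sqrt((56 + 2304 - 1680) + 2018) = sqrt(680 + 2018) = sqrt(2698)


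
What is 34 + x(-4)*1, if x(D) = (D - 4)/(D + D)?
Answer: 35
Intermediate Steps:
x(D) = (-4 + D)/(2*D) (x(D) = (-4 + D)/((2*D)) = (-4 + D)*(1/(2*D)) = (-4 + D)/(2*D))
34 + x(-4)*1 = 34 + ((1/2)*(-4 - 4)/(-4))*1 = 34 + ((1/2)*(-1/4)*(-8))*1 = 34 + 1*1 = 34 + 1 = 35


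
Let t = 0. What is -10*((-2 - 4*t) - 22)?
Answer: 240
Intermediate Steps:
-10*((-2 - 4*t) - 22) = -10*((-2 - 4*0) - 22) = -10*((-2 + 0) - 22) = -10*(-2 - 22) = -10*(-24) = 240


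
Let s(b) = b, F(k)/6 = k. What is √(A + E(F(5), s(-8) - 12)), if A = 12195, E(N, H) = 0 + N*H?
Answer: √11595 ≈ 107.68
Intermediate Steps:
F(k) = 6*k
E(N, H) = H*N (E(N, H) = 0 + H*N = H*N)
√(A + E(F(5), s(-8) - 12)) = √(12195 + (-8 - 12)*(6*5)) = √(12195 - 20*30) = √(12195 - 600) = √11595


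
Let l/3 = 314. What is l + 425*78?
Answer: 34092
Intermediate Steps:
l = 942 (l = 3*314 = 942)
l + 425*78 = 942 + 425*78 = 942 + 33150 = 34092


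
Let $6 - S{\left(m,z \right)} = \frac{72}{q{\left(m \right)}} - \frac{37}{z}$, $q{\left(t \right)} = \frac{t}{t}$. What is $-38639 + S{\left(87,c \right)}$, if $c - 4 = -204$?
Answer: $- \frac{7741037}{200} \approx -38705.0$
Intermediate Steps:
$c = -200$ ($c = 4 - 204 = -200$)
$q{\left(t \right)} = 1$
$S{\left(m,z \right)} = -66 + \frac{37}{z}$ ($S{\left(m,z \right)} = 6 - \left(\frac{72}{1} - \frac{37}{z}\right) = 6 - \left(72 \cdot 1 - \frac{37}{z}\right) = 6 - \left(72 - \frac{37}{z}\right) = -66 + \frac{37}{z}$)
$-38639 + S{\left(87,c \right)} = -38639 - \left(66 - \frac{37}{-200}\right) = -38639 + \left(-66 + 37 \left(- \frac{1}{200}\right)\right) = -38639 - \frac{13237}{200} = - \frac{7741037}{200}$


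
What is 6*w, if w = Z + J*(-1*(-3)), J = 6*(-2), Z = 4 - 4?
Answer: -216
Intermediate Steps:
Z = 0
J = -12
w = -36 (w = 0 - (-12)*(-3) = 0 - 12*3 = 0 - 36 = -36)
6*w = 6*(-36) = -216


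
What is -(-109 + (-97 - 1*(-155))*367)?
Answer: -21177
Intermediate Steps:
-(-109 + (-97 - 1*(-155))*367) = -(-109 + (-97 + 155)*367) = -(-109 + 58*367) = -(-109 + 21286) = -1*21177 = -21177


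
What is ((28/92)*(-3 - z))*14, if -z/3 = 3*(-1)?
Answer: -1176/23 ≈ -51.130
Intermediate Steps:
z = 9 (z = -9*(-1) = -3*(-3) = 9)
((28/92)*(-3 - z))*14 = ((28/92)*(-3 - 1*9))*14 = ((28*(1/92))*(-3 - 9))*14 = ((7/23)*(-12))*14 = -84/23*14 = -1176/23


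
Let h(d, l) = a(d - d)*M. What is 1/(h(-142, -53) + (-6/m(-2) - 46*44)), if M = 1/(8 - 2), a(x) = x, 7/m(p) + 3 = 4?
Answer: -7/14174 ≈ -0.00049386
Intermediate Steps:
m(p) = 7 (m(p) = 7/(-3 + 4) = 7/1 = 7*1 = 7)
M = ⅙ (M = 1/6 = ⅙ ≈ 0.16667)
h(d, l) = 0 (h(d, l) = (d - d)*(⅙) = 0*(⅙) = 0)
1/(h(-142, -53) + (-6/m(-2) - 46*44)) = 1/(0 + (-6/7 - 46*44)) = 1/(0 + (-6*⅐ - 2024)) = 1/(0 + (-6/7 - 2024)) = 1/(0 - 14174/7) = 1/(-14174/7) = -7/14174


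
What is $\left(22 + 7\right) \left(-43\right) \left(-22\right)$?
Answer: $27434$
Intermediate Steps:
$\left(22 + 7\right) \left(-43\right) \left(-22\right) = 29 \left(-43\right) \left(-22\right) = \left(-1247\right) \left(-22\right) = 27434$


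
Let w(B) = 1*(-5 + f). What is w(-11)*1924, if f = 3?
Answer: -3848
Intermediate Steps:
w(B) = -2 (w(B) = 1*(-5 + 3) = 1*(-2) = -2)
w(-11)*1924 = -2*1924 = -3848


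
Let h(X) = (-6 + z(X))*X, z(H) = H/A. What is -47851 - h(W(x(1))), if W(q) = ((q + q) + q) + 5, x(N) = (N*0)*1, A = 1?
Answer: -47846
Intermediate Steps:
x(N) = 0 (x(N) = 0*1 = 0)
z(H) = H (z(H) = H/1 = H*1 = H)
W(q) = 5 + 3*q (W(q) = (2*q + q) + 5 = 3*q + 5 = 5 + 3*q)
h(X) = X*(-6 + X) (h(X) = (-6 + X)*X = X*(-6 + X))
-47851 - h(W(x(1))) = -47851 - (5 + 3*0)*(-6 + (5 + 3*0)) = -47851 - (5 + 0)*(-6 + (5 + 0)) = -47851 - 5*(-6 + 5) = -47851 - 5*(-1) = -47851 - 1*(-5) = -47851 + 5 = -47846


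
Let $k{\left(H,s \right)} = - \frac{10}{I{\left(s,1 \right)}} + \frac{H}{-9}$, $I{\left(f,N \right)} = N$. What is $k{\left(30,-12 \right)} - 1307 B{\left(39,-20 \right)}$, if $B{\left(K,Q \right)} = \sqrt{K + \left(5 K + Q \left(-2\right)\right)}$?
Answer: $- \frac{40}{3} - 1307 \sqrt{274} \approx -21648.0$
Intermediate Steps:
$k{\left(H,s \right)} = -10 - \frac{H}{9}$ ($k{\left(H,s \right)} = - \frac{10}{1} + \frac{H}{-9} = \left(-10\right) 1 + H \left(- \frac{1}{9}\right) = -10 - \frac{H}{9}$)
$B{\left(K,Q \right)} = \sqrt{- 2 Q + 6 K}$ ($B{\left(K,Q \right)} = \sqrt{K + \left(5 K - 2 Q\right)} = \sqrt{K + \left(- 2 Q + 5 K\right)} = \sqrt{- 2 Q + 6 K}$)
$k{\left(30,-12 \right)} - 1307 B{\left(39,-20 \right)} = \left(-10 - \frac{10}{3}\right) - 1307 \sqrt{\left(-2\right) \left(-20\right) + 6 \cdot 39} = \left(-10 - \frac{10}{3}\right) - 1307 \sqrt{40 + 234} = - \frac{40}{3} - 1307 \sqrt{274}$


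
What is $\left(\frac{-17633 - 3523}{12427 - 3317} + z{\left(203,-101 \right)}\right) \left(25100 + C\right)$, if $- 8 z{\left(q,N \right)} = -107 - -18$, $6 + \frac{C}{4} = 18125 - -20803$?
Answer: $\frac{14497886887}{9110} \approx 1.5914 \cdot 10^{6}$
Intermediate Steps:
$C = 155688$ ($C = -24 + 4 \left(18125 - -20803\right) = -24 + 4 \left(18125 + 20803\right) = -24 + 4 \cdot 38928 = -24 + 155712 = 155688$)
$z{\left(q,N \right)} = \frac{89}{8}$ ($z{\left(q,N \right)} = - \frac{-107 - -18}{8} = - \frac{-107 + 18}{8} = \left(- \frac{1}{8}\right) \left(-89\right) = \frac{89}{8}$)
$\left(\frac{-17633 - 3523}{12427 - 3317} + z{\left(203,-101 \right)}\right) \left(25100 + C\right) = \left(\frac{-17633 - 3523}{12427 - 3317} + \frac{89}{8}\right) \left(25100 + 155688\right) = \left(- \frac{21156}{9110} + \frac{89}{8}\right) 180788 = \left(\left(-21156\right) \frac{1}{9110} + \frac{89}{8}\right) 180788 = \left(- \frac{10578}{4555} + \frac{89}{8}\right) 180788 = \frac{320771}{36440} \cdot 180788 = \frac{14497886887}{9110}$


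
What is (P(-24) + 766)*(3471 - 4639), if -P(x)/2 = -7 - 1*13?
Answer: -941408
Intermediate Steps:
P(x) = 40 (P(x) = -2*(-7 - 1*13) = -2*(-7 - 13) = -2*(-20) = 40)
(P(-24) + 766)*(3471 - 4639) = (40 + 766)*(3471 - 4639) = 806*(-1168) = -941408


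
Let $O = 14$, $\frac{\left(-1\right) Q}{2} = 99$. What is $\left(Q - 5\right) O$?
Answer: $-2842$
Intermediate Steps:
$Q = -198$ ($Q = \left(-2\right) 99 = -198$)
$\left(Q - 5\right) O = \left(-198 - 5\right) 14 = \left(-203\right) 14 = -2842$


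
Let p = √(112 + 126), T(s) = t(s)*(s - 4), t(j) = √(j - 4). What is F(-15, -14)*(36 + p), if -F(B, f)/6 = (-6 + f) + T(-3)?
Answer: 6*(20 + 7*I*√7)*(36 + √238) ≈ 6171.3 + 5714.7*I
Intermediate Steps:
t(j) = √(-4 + j)
T(s) = (-4 + s)^(3/2) (T(s) = √(-4 + s)*(s - 4) = √(-4 + s)*(-4 + s) = (-4 + s)^(3/2))
F(B, f) = 36 - 6*f + 42*I*√7 (F(B, f) = -6*((-6 + f) + (-4 - 3)^(3/2)) = -6*((-6 + f) + (-7)^(3/2)) = -6*((-6 + f) - 7*I*√7) = -6*(-6 + f - 7*I*√7) = 36 - 6*f + 42*I*√7)
p = √238 ≈ 15.427
F(-15, -14)*(36 + p) = (36 - 6*(-14) + 42*I*√7)*(36 + √238) = (36 + 84 + 42*I*√7)*(36 + √238) = (120 + 42*I*√7)*(36 + √238) = (36 + √238)*(120 + 42*I*√7)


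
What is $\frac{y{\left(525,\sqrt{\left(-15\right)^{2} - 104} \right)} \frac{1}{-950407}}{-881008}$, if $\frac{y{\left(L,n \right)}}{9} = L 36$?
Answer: $\frac{42525}{209329042564} \approx 2.0315 \cdot 10^{-7}$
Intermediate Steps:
$y{\left(L,n \right)} = 324 L$ ($y{\left(L,n \right)} = 9 L 36 = 9 \cdot 36 L = 324 L$)
$\frac{y{\left(525,\sqrt{\left(-15\right)^{2} - 104} \right)} \frac{1}{-950407}}{-881008} = \frac{324 \cdot 525 \frac{1}{-950407}}{-881008} = 170100 \left(- \frac{1}{950407}\right) \left(- \frac{1}{881008}\right) = \left(- \frac{170100}{950407}\right) \left(- \frac{1}{881008}\right) = \frac{42525}{209329042564}$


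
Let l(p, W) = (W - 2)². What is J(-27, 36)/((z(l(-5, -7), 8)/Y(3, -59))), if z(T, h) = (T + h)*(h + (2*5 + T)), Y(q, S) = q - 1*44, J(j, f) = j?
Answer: 123/979 ≈ 0.12564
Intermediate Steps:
l(p, W) = (-2 + W)²
Y(q, S) = -44 + q (Y(q, S) = q - 44 = -44 + q)
z(T, h) = (T + h)*(10 + T + h) (z(T, h) = (T + h)*(h + (10 + T)) = (T + h)*(10 + T + h))
J(-27, 36)/((z(l(-5, -7), 8)/Y(3, -59))) = -27*(-44 + 3)/(((-2 - 7)²)² + 8² + 10*(-2 - 7)² + 10*8 + 2*(-2 - 7)²*8) = -27*(-41/(((-9)²)² + 64 + 10*(-9)² + 80 + 2*(-9)²*8)) = -27*(-41/(81² + 64 + 10*81 + 80 + 2*81*8)) = -27*(-41/(6561 + 64 + 810 + 80 + 1296)) = -27/(8811*(-1/41)) = -27/(-8811/41) = -27*(-41/8811) = 123/979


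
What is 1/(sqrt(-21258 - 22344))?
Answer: -I*sqrt(258)/3354 ≈ -0.004789*I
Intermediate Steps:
1/(sqrt(-21258 - 22344)) = 1/(sqrt(-43602)) = 1/(13*I*sqrt(258)) = -I*sqrt(258)/3354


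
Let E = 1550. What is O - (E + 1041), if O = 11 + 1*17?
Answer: -2563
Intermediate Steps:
O = 28 (O = 11 + 17 = 28)
O - (E + 1041) = 28 - (1550 + 1041) = 28 - 1*2591 = 28 - 2591 = -2563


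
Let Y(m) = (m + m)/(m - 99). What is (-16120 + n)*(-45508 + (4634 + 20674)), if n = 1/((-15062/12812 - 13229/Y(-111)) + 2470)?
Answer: 775280920652572400/2380908397 ≈ 3.2562e+8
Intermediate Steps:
Y(m) = 2*m/(-99 + m) (Y(m) = (2*m)/(-99 + m) = 2*m/(-99 + m))
n = -237022/2380908397 (n = 1/((-15062/12812 - 13229/(2*(-111)/(-99 - 111))) + 2470) = 1/((-15062*1/12812 - 13229/(2*(-111)/(-210))) + 2470) = 1/((-7531/6406 - 13229/(2*(-111)*(-1/210))) + 2470) = 1/((-7531/6406 - 13229/37/35) + 2470) = 1/((-7531/6406 - 13229*35/37) + 2470) = 1/((-7531/6406 - 463015/37) + 2470) = 1/(-2966352737/237022 + 2470) = 1/(-2380908397/237022) = -237022/2380908397 ≈ -9.9551e-5)
(-16120 + n)*(-45508 + (4634 + 20674)) = (-16120 - 237022/2380908397)*(-45508 + (4634 + 20674)) = -38380243596662*(-45508 + 25308)/2380908397 = -38380243596662/2380908397*(-20200) = 775280920652572400/2380908397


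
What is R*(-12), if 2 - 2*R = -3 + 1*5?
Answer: 0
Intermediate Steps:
R = 0 (R = 1 - (-3 + 1*5)/2 = 1 - (-3 + 5)/2 = 1 - 1/2*2 = 1 - 1 = 0)
R*(-12) = 0*(-12) = 0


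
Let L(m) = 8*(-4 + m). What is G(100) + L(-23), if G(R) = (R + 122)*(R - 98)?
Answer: 228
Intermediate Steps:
L(m) = -32 + 8*m
G(R) = (-98 + R)*(122 + R) (G(R) = (122 + R)*(-98 + R) = (-98 + R)*(122 + R))
G(100) + L(-23) = (-11956 + 100**2 + 24*100) + (-32 + 8*(-23)) = (-11956 + 10000 + 2400) + (-32 - 184) = 444 - 216 = 228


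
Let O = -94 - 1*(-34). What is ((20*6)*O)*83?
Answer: -597600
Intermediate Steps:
O = -60 (O = -94 + 34 = -60)
((20*6)*O)*83 = ((20*6)*(-60))*83 = (120*(-60))*83 = -7200*83 = -597600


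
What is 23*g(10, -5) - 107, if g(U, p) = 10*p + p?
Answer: -1372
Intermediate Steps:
g(U, p) = 11*p
23*g(10, -5) - 107 = 23*(11*(-5)) - 107 = 23*(-55) - 107 = -1265 - 107 = -1372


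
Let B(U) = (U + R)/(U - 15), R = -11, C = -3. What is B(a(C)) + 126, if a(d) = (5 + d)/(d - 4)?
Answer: 13561/107 ≈ 126.74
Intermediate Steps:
a(d) = (5 + d)/(-4 + d)
B(U) = (-11 + U)/(-15 + U) (B(U) = (U - 11)/(U - 15) = (-11 + U)/(-15 + U))
B(a(C)) + 126 = (-11 + (5 - 3)/(-4 - 3))/(-15 + (5 - 3)/(-4 - 3)) + 126 = (-11 + 2/(-7))/(-15 + 2/(-7)) + 126 = (-11 - 1/7*2)/(-15 - 1/7*2) + 126 = (-11 - 2/7)/(-15 - 2/7) + 126 = -79/7/(-107/7) + 126 = -7/107*(-79/7) + 126 = 79/107 + 126 = 13561/107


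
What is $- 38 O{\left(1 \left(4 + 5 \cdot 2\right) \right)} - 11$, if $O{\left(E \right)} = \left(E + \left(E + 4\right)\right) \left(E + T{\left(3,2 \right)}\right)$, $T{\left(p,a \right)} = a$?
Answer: $-19467$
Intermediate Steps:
$O{\left(E \right)} = \left(2 + E\right) \left(4 + 2 E\right)$ ($O{\left(E \right)} = \left(E + \left(E + 4\right)\right) \left(E + 2\right) = \left(E + \left(4 + E\right)\right) \left(2 + E\right) = \left(4 + 2 E\right) \left(2 + E\right) = \left(2 + E\right) \left(4 + 2 E\right)$)
$- 38 O{\left(1 \left(4 + 5 \cdot 2\right) \right)} - 11 = - 38 \left(8 + 2 \left(1 \left(4 + 5 \cdot 2\right)\right)^{2} + 8 \cdot 1 \left(4 + 5 \cdot 2\right)\right) - 11 = - 38 \left(8 + 2 \left(1 \left(4 + 10\right)\right)^{2} + 8 \cdot 1 \left(4 + 10\right)\right) - 11 = - 38 \left(8 + 2 \left(1 \cdot 14\right)^{2} + 8 \cdot 1 \cdot 14\right) - 11 = - 38 \left(8 + 2 \cdot 14^{2} + 8 \cdot 14\right) - 11 = - 38 \left(8 + 2 \cdot 196 + 112\right) - 11 = - 38 \left(8 + 392 + 112\right) - 11 = \left(-38\right) 512 - 11 = -19456 - 11 = -19467$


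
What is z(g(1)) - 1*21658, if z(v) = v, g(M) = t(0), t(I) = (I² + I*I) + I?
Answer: -21658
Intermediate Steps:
t(I) = I + 2*I² (t(I) = (I² + I²) + I = 2*I² + I = I + 2*I²)
g(M) = 0 (g(M) = 0*(1 + 2*0) = 0*(1 + 0) = 0*1 = 0)
z(g(1)) - 1*21658 = 0 - 1*21658 = 0 - 21658 = -21658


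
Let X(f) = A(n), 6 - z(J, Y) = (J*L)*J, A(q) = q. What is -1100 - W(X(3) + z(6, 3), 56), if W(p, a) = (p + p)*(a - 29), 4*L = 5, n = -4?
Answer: 1222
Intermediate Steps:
L = 5/4 (L = (¼)*5 = 5/4 ≈ 1.2500)
z(J, Y) = 6 - 5*J²/4 (z(J, Y) = 6 - J*(5/4)*J = 6 - 5*J/4*J = 6 - 5*J²/4)
X(f) = -4
W(p, a) = 2*p*(-29 + a) (W(p, a) = (2*p)*(-29 + a) = 2*p*(-29 + a))
-1100 - W(X(3) + z(6, 3), 56) = -1100 - 2*(-4 + (6 - 5/4*6²))*(-29 + 56) = -1100 - 2*(-4 + (6 - 5/4*36))*27 = -1100 - 2*(-4 + (6 - 45))*27 = -1100 - 2*(-4 - 39)*27 = -1100 - 2*(-43)*27 = -1100 - 1*(-2322) = -1100 + 2322 = 1222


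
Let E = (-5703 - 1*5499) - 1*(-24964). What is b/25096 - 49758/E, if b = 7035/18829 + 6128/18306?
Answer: -107603092498145317/29760949391243112 ≈ -3.6156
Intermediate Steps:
b = 122083411/172341837 (b = 7035*(1/18829) + 6128*(1/18306) = 7035/18829 + 3064/9153 = 122083411/172341837 ≈ 0.70838)
E = 13762 (E = (-5703 - 5499) + 24964 = -11202 + 24964 = 13762)
b/25096 - 49758/E = (122083411/172341837)/25096 - 49758/13762 = (122083411/172341837)*(1/25096) - 49758*1/13762 = 122083411/4325090741352 - 24879/6881 = -107603092498145317/29760949391243112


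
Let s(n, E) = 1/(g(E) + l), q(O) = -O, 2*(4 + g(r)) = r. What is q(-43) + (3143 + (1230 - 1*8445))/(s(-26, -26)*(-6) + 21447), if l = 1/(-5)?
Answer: 9870263/230559 ≈ 42.810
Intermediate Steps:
g(r) = -4 + r/2
l = -⅕ ≈ -0.20000
s(n, E) = 1/(-21/5 + E/2) (s(n, E) = 1/((-4 + E/2) - ⅕) = 1/(-21/5 + E/2))
q(-43) + (3143 + (1230 - 1*8445))/(s(-26, -26)*(-6) + 21447) = -1*(-43) + (3143 + (1230 - 1*8445))/((10/(-42 + 5*(-26)))*(-6) + 21447) = 43 + (3143 + (1230 - 8445))/((10/(-42 - 130))*(-6) + 21447) = 43 + (3143 - 7215)/((10/(-172))*(-6) + 21447) = 43 - 4072/((10*(-1/172))*(-6) + 21447) = 43 - 4072/(-5/86*(-6) + 21447) = 43 - 4072/(15/43 + 21447) = 43 - 4072/922236/43 = 43 - 4072*43/922236 = 43 - 43774/230559 = 9870263/230559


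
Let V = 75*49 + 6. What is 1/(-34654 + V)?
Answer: -1/30973 ≈ -3.2286e-5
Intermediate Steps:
V = 3681 (V = 3675 + 6 = 3681)
1/(-34654 + V) = 1/(-34654 + 3681) = 1/(-30973) = -1/30973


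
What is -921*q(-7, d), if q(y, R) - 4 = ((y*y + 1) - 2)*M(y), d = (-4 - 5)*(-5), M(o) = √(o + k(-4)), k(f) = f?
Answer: -3684 - 44208*I*√11 ≈ -3684.0 - 1.4662e+5*I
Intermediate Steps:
M(o) = √(-4 + o) (M(o) = √(o - 4) = √(-4 + o))
d = 45 (d = -9*(-5) = 45)
q(y, R) = 4 + √(-4 + y)*(-1 + y²) (q(y, R) = 4 + ((y*y + 1) - 2)*√(-4 + y) = 4 + ((y² + 1) - 2)*√(-4 + y) = 4 + ((1 + y²) - 2)*√(-4 + y) = 4 + (-1 + y²)*√(-4 + y) = 4 + √(-4 + y)*(-1 + y²))
-921*q(-7, d) = -921*(4 - √(-4 - 7) + (-7)²*√(-4 - 7)) = -921*(4 - √(-11) + 49*√(-11)) = -921*(4 - I*√11 + 49*(I*√11)) = -921*(4 - I*√11 + 49*I*√11) = -921*(4 + 48*I*√11) = -3684 - 44208*I*√11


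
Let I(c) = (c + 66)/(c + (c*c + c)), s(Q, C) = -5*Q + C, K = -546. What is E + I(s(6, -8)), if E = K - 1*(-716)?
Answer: 58147/342 ≈ 170.02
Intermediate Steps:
s(Q, C) = C - 5*Q
I(c) = (66 + c)/(c² + 2*c) (I(c) = (66 + c)/(c + (c² + c)) = (66 + c)/(c + (c + c²)) = (66 + c)/(c² + 2*c))
E = 170 (E = -546 - 1*(-716) = -546 + 716 = 170)
E + I(s(6, -8)) = 170 + (66 + (-8 - 5*6))/((-8 - 5*6)*(2 + (-8 - 5*6))) = 170 + (66 + (-8 - 30))/((-8 - 30)*(2 + (-8 - 30))) = 170 + (66 - 38)/((-38)*(2 - 38)) = 170 - 1/38*28/(-36) = 170 - 1/38*(-1/36)*28 = 170 + 7/342 = 58147/342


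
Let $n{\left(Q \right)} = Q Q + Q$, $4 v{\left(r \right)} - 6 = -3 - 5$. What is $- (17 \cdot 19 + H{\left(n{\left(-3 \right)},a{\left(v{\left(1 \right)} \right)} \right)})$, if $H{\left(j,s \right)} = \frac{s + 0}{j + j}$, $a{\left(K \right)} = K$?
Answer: $- \frac{7751}{24} \approx -322.96$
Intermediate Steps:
$v{\left(r \right)} = - \frac{1}{2}$ ($v{\left(r \right)} = \frac{3}{2} + \frac{-3 - 5}{4} = \frac{3}{2} + \frac{1}{4} \left(-8\right) = \frac{3}{2} - 2 = - \frac{1}{2}$)
$n{\left(Q \right)} = Q + Q^{2}$ ($n{\left(Q \right)} = Q^{2} + Q = Q + Q^{2}$)
$H{\left(j,s \right)} = \frac{s}{2 j}$
$- (17 \cdot 19 + H{\left(n{\left(-3 \right)},a{\left(v{\left(1 \right)} \right)} \right)}) = - (17 \cdot 19 + \frac{1}{2} \left(- \frac{1}{2}\right) \frac{1}{\left(-3\right) \left(1 - 3\right)}) = - (323 + \frac{1}{2} \left(- \frac{1}{2}\right) \frac{1}{\left(-3\right) \left(-2\right)}) = - (323 + \frac{1}{2} \left(- \frac{1}{2}\right) \frac{1}{6}) = - (323 - \frac{1}{24}) = \left(-1\right) \frac{7751}{24} = - \frac{7751}{24}$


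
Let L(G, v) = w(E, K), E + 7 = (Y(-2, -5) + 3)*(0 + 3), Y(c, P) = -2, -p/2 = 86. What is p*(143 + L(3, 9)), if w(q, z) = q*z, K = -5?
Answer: -28036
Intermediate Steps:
p = -172 (p = -2*86 = -172)
E = -4 (E = -7 + (-2 + 3)*(0 + 3) = -7 + 1*3 = -7 + 3 = -4)
L(G, v) = 20 (L(G, v) = -4*(-5) = 20)
p*(143 + L(3, 9)) = -172*(143 + 20) = -172*163 = -28036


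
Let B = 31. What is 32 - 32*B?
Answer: -960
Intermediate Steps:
32 - 32*B = 32 - 32*31 = 32 - 992 = -960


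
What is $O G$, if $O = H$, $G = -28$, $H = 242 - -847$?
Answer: $-30492$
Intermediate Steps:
$H = 1089$ ($H = 242 + 847 = 1089$)
$O = 1089$
$O G = 1089 \left(-28\right) = -30492$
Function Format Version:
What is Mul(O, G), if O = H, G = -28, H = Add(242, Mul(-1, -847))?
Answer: -30492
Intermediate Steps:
H = 1089 (H = Add(242, 847) = 1089)
O = 1089
Mul(O, G) = Mul(1089, -28) = -30492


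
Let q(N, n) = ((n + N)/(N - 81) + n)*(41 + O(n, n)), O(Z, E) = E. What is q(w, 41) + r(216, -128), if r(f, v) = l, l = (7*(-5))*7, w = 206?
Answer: 409879/125 ≈ 3279.0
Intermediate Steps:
l = -245 (l = -35*7 = -245)
r(f, v) = -245
q(N, n) = (41 + n)*(n + (N + n)/(-81 + N)) (q(N, n) = ((n + N)/(N - 81) + n)*(41 + n) = ((N + n)/(-81 + N) + n)*(41 + n) = (n + (N + n)/(-81 + N))*(41 + n) = (41 + n)*(n + (N + n)/(-81 + N)))
q(w, 41) + r(216, -128) = (-3280*41 - 80*41² + 41*206 + 206*41² + 42*206*41)/(-81 + 206) - 245 = (-134480 - 80*1681 + 8446 + 206*1681 + 354732)/125 - 245 = (-134480 - 134480 + 8446 + 346286 + 354732)/125 - 245 = (1/125)*440504 - 245 = 440504/125 - 245 = 409879/125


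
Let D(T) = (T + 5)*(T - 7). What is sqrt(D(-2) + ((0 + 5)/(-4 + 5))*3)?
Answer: 2*I*sqrt(3) ≈ 3.4641*I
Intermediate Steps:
D(T) = (-7 + T)*(5 + T) (D(T) = (5 + T)*(-7 + T) = (-7 + T)*(5 + T))
sqrt(D(-2) + ((0 + 5)/(-4 + 5))*3) = sqrt((-35 + (-2)**2 - 2*(-2)) + ((0 + 5)/(-4 + 5))*3) = sqrt((-35 + 4 + 4) + (5/1)*3) = sqrt(-27 + (5*1)*3) = sqrt(-27 + 5*3) = sqrt(-27 + 15) = sqrt(-12) = 2*I*sqrt(3)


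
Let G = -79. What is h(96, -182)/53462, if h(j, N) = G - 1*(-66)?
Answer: -13/53462 ≈ -0.00024316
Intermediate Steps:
h(j, N) = -13 (h(j, N) = -79 - 1*(-66) = -79 + 66 = -13)
h(96, -182)/53462 = -13/53462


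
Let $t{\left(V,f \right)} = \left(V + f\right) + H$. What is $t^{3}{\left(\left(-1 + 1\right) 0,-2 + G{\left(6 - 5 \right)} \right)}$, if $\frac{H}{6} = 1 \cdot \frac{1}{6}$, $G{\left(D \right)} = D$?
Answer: $0$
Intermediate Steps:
$H = 1$ ($H = 6 \cdot 1 \cdot \frac{1}{6} = 6 \cdot \frac{1}{6} = 1$)
$t{\left(V,f \right)} = 1 + V + f$ ($t{\left(V,f \right)} = \left(V + f\right) + 1 = 1 + V + f$)
$t^{3}{\left(\left(-1 + 1\right) 0,-2 + G{\left(6 - 5 \right)} \right)} = \left(1 + \left(-1 + 1\right) 0 + \left(-2 + \left(6 - 5\right)\right)\right)^{3} = \left(1 + 0 \cdot 0 + \left(-2 + 1\right)\right)^{3} = \left(1 + 0 - 1\right)^{3} = 0^{3} = 0$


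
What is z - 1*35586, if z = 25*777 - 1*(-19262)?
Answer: 3101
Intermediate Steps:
z = 38687 (z = 19425 + 19262 = 38687)
z - 1*35586 = 38687 - 1*35586 = 38687 - 35586 = 3101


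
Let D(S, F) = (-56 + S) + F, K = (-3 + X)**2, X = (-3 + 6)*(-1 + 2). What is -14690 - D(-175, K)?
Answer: -14459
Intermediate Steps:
X = 3 (X = 3*1 = 3)
K = 0 (K = (-3 + 3)**2 = 0**2 = 0)
D(S, F) = -56 + F + S
-14690 - D(-175, K) = -14690 - (-56 + 0 - 175) = -14690 - 1*(-231) = -14690 + 231 = -14459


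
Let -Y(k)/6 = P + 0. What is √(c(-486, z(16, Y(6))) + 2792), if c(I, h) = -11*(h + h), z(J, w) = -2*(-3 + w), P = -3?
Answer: 2*√863 ≈ 58.754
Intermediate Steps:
Y(k) = 18 (Y(k) = -6*(-3 + 0) = -6*(-3) = 18)
z(J, w) = 6 - 2*w
c(I, h) = -22*h
√(c(-486, z(16, Y(6))) + 2792) = √(-22*(6 - 2*18) + 2792) = √(-22*(6 - 36) + 2792) = √(-22*(-30) + 2792) = √(660 + 2792) = √3452 = 2*√863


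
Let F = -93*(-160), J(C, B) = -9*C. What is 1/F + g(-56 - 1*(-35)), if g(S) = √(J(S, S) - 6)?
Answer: 1/14880 + √183 ≈ 13.528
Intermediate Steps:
F = 14880
g(S) = √(-6 - 9*S) (g(S) = √(-9*S - 6) = √(-6 - 9*S))
1/F + g(-56 - 1*(-35)) = 1/14880 + √(-6 - 9*(-56 - 1*(-35))) = 1/14880 + √(-6 - 9*(-56 + 35)) = 1/14880 + √(-6 - 9*(-21)) = 1/14880 + √(-6 + 189) = 1/14880 + √183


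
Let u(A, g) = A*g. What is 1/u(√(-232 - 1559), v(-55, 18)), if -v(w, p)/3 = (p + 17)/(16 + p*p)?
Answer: 68*I*√199/12537 ≈ 0.076514*I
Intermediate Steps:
v(w, p) = -3*(17 + p)/(16 + p²) (v(w, p) = -3*(p + 17)/(16 + p*p) = -3*(17 + p)/(16 + p²))
1/u(√(-232 - 1559), v(-55, 18)) = 1/(√(-232 - 1559)*(3*(-17 - 1*18)/(16 + 18²))) = 1/(√(-1791)*(3*(-17 - 18)/(16 + 324))) = 1/((3*I*√199)*(3*(-35)/340)) = 1/((3*I*√199)*(3*(1/340)*(-35))) = 1/((3*I*√199)*(-21/68)) = 1/(-63*I*√199/68) = 68*I*√199/12537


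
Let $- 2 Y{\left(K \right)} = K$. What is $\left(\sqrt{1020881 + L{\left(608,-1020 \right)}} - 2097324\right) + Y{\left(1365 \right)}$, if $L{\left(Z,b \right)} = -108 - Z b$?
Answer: $- \frac{4196013}{2} + \sqrt{1640933} \approx -2.0967 \cdot 10^{6}$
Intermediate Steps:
$Y{\left(K \right)} = - \frac{K}{2}$
$L{\left(Z,b \right)} = -108 - Z b$
$\left(\sqrt{1020881 + L{\left(608,-1020 \right)}} - 2097324\right) + Y{\left(1365 \right)} = \left(\sqrt{1020881 - \left(108 + 608 \left(-1020\right)\right)} - 2097324\right) - \frac{1365}{2} = \left(\sqrt{1020881 + \left(-108 + 620160\right)} - 2097324\right) - \frac{1365}{2} = \left(\sqrt{1020881 + 620052} - 2097324\right) - \frac{1365}{2} = \left(\sqrt{1640933} - 2097324\right) - \frac{1365}{2} = \left(-2097324 + \sqrt{1640933}\right) - \frac{1365}{2} = - \frac{4196013}{2} + \sqrt{1640933}$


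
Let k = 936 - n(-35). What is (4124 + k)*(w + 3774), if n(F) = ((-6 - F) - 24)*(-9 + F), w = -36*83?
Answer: 4150080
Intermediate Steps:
w = -2988
n(F) = (-30 - F)*(-9 + F)
k = 1156 (k = 936 - (270 - 1*(-35)**2 - 21*(-35)) = 936 - (270 - 1*1225 + 735) = 936 - (270 - 1225 + 735) = 936 - 1*(-220) = 936 + 220 = 1156)
(4124 + k)*(w + 3774) = (4124 + 1156)*(-2988 + 3774) = 5280*786 = 4150080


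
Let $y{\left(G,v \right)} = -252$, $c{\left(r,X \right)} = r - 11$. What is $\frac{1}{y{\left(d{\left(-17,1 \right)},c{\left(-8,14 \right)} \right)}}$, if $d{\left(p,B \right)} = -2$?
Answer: $- \frac{1}{252} \approx -0.0039683$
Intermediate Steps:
$c{\left(r,X \right)} = -11 + r$
$\frac{1}{y{\left(d{\left(-17,1 \right)},c{\left(-8,14 \right)} \right)}} = \frac{1}{-252} = - \frac{1}{252}$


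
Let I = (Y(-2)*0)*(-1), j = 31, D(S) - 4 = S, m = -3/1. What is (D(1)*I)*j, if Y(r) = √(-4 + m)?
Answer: 0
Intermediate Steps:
m = -3 (m = -3*1 = -3)
D(S) = 4 + S
Y(r) = I*√7 (Y(r) = √(-4 - 3) = √(-7) = I*√7)
I = 0 (I = ((I*√7)*0)*(-1) = 0*(-1) = 0)
(D(1)*I)*j = ((4 + 1)*0)*31 = (5*0)*31 = 0*31 = 0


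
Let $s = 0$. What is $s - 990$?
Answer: $-990$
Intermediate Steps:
$s - 990 = 0 - 990 = -990$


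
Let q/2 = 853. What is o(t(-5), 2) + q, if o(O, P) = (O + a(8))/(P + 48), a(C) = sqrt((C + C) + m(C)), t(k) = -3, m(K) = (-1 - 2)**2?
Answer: 42651/25 ≈ 1706.0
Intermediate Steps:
q = 1706 (q = 2*853 = 1706)
m(K) = 9 (m(K) = (-3)**2 = 9)
a(C) = sqrt(9 + 2*C) (a(C) = sqrt((C + C) + 9) = sqrt(2*C + 9) = sqrt(9 + 2*C))
o(O, P) = (5 + O)/(48 + P) (o(O, P) = (O + sqrt(9 + 2*8))/(P + 48) = (O + sqrt(9 + 16))/(48 + P) = (O + sqrt(25))/(48 + P) = (O + 5)/(48 + P) = (5 + O)/(48 + P))
o(t(-5), 2) + q = (5 - 3)/(48 + 2) + 1706 = 2/50 + 1706 = (1/50)*2 + 1706 = 1/25 + 1706 = 42651/25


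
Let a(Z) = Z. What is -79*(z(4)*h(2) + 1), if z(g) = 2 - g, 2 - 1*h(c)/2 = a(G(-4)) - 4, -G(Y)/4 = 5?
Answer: 8137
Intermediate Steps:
G(Y) = -20 (G(Y) = -4*5 = -20)
h(c) = 52 (h(c) = 4 - 2*(-20 - 4) = 4 - 2*(-24) = 4 + 48 = 52)
-79*(z(4)*h(2) + 1) = -79*((2 - 1*4)*52 + 1) = -79*((2 - 4)*52 + 1) = -79*(-2*52 + 1) = -79*(-104 + 1) = -79*(-103) = 8137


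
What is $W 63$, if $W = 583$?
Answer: $36729$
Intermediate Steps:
$W 63 = 583 \cdot 63 = 36729$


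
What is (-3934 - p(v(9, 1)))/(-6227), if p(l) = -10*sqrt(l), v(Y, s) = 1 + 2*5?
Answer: 3934/6227 - 10*sqrt(11)/6227 ≈ 0.62644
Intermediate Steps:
v(Y, s) = 11 (v(Y, s) = 1 + 10 = 11)
(-3934 - p(v(9, 1)))/(-6227) = (-3934 - (-10)*sqrt(11))/(-6227) = (-3934 + 10*sqrt(11))*(-1/6227) = 3934/6227 - 10*sqrt(11)/6227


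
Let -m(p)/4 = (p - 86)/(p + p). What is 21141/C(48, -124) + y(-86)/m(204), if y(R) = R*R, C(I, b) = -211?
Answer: -80835675/12449 ≈ -6493.3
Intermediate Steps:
m(p) = -2*(-86 + p)/p (m(p) = -4*(p - 86)/(p + p) = -4*(-86 + p)/(2*p) = -4*(-86 + p)*1/(2*p) = -2*(-86 + p)/p)
y(R) = R²
21141/C(48, -124) + y(-86)/m(204) = 21141/(-211) + (-86)²/(-2 + 172/204) = 21141*(-1/211) + 7396/(-2 + 172*(1/204)) = -21141/211 + 7396/(-2 + 43/51) = -21141/211 + 7396/(-59/51) = -21141/211 + 7396*(-51/59) = -21141/211 - 377196/59 = -80835675/12449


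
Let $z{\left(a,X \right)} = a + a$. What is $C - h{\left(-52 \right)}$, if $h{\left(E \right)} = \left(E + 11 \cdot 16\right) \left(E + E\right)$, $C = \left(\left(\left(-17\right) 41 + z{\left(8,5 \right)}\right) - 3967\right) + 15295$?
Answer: $23543$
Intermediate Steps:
$z{\left(a,X \right)} = 2 a$
$C = 10647$ ($C = \left(\left(\left(-17\right) 41 + 2 \cdot 8\right) - 3967\right) + 15295 = \left(\left(-697 + 16\right) - 3967\right) + 15295 = \left(-681 - 3967\right) + 15295 = -4648 + 15295 = 10647$)
$h{\left(E \right)} = 2 E \left(176 + E\right)$ ($h{\left(E \right)} = \left(E + 176\right) 2 E = \left(176 + E\right) 2 E = 2 E \left(176 + E\right)$)
$C - h{\left(-52 \right)} = 10647 - 2 \left(-52\right) \left(176 - 52\right) = 10647 - 2 \left(-52\right) 124 = 10647 - -12896 = 10647 + 12896 = 23543$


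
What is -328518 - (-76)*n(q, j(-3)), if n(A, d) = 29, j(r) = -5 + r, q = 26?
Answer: -326314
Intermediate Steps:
-328518 - (-76)*n(q, j(-3)) = -328518 - (-76)*29 = -328518 - 1*(-2204) = -328518 + 2204 = -326314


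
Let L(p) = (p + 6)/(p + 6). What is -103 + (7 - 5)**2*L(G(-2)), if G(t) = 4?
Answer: -99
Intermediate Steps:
L(p) = 1 (L(p) = (6 + p)/(6 + p) = 1)
-103 + (7 - 5)**2*L(G(-2)) = -103 + (7 - 5)**2*1 = -103 + 2**2*1 = -103 + 4*1 = -103 + 4 = -99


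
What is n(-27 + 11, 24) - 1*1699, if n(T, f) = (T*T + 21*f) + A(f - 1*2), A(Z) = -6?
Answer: -945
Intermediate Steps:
n(T, f) = -6 + T**2 + 21*f (n(T, f) = (T*T + 21*f) - 6 = (T**2 + 21*f) - 6 = -6 + T**2 + 21*f)
n(-27 + 11, 24) - 1*1699 = (-6 + (-27 + 11)**2 + 21*24) - 1*1699 = (-6 + (-16)**2 + 504) - 1699 = (-6 + 256 + 504) - 1699 = 754 - 1699 = -945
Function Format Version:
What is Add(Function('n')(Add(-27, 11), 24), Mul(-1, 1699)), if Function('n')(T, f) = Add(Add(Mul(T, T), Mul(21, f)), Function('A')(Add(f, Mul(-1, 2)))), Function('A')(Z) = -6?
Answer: -945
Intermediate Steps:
Function('n')(T, f) = Add(-6, Pow(T, 2), Mul(21, f)) (Function('n')(T, f) = Add(Add(Mul(T, T), Mul(21, f)), -6) = Add(Add(Pow(T, 2), Mul(21, f)), -6) = Add(-6, Pow(T, 2), Mul(21, f)))
Add(Function('n')(Add(-27, 11), 24), Mul(-1, 1699)) = Add(Add(-6, Pow(Add(-27, 11), 2), Mul(21, 24)), Mul(-1, 1699)) = Add(Add(-6, Pow(-16, 2), 504), -1699) = Add(Add(-6, 256, 504), -1699) = Add(754, -1699) = -945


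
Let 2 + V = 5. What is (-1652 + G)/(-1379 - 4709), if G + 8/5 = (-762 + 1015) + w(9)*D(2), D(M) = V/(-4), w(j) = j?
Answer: 28147/121760 ≈ 0.23117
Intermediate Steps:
V = 3 (V = -2 + 5 = 3)
D(M) = -¾ (D(M) = 3/(-4) = 3*(-¼) = -¾)
G = 4893/20 (G = -8/5 + ((-762 + 1015) + 9*(-¾)) = -8/5 + (253 - 27/4) = -8/5 + 985/4 = 4893/20 ≈ 244.65)
(-1652 + G)/(-1379 - 4709) = (-1652 + 4893/20)/(-1379 - 4709) = -28147/20/(-6088) = -28147/20*(-1/6088) = 28147/121760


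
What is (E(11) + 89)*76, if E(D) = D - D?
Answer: 6764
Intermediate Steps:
E(D) = 0
(E(11) + 89)*76 = (0 + 89)*76 = 89*76 = 6764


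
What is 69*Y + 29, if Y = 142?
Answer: 9827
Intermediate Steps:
69*Y + 29 = 69*142 + 29 = 9798 + 29 = 9827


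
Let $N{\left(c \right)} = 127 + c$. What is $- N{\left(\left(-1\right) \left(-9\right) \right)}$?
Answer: $-136$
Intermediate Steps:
$- N{\left(\left(-1\right) \left(-9\right) \right)} = - (127 - -9) = - (127 + 9) = \left(-1\right) 136 = -136$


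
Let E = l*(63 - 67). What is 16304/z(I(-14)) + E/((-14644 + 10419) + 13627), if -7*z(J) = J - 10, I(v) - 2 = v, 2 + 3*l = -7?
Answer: 89419310/17237 ≈ 5187.6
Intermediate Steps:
l = -3 (l = -⅔ + (⅓)*(-7) = -⅔ - 7/3 = -3)
I(v) = 2 + v
E = 12 (E = -3*(63 - 67) = -3*(-4) = 12)
z(J) = 10/7 - J/7 (z(J) = -(J - 10)/7 = -(-10 + J)/7 = 10/7 - J/7)
16304/z(I(-14)) + E/((-14644 + 10419) + 13627) = 16304/(10/7 - (2 - 14)/7) + 12/((-14644 + 10419) + 13627) = 16304/(10/7 - ⅐*(-12)) + 12/(-4225 + 13627) = 16304/(10/7 + 12/7) + 12/9402 = 16304/(22/7) + 12*(1/9402) = 16304*(7/22) + 2/1567 = 57064/11 + 2/1567 = 89419310/17237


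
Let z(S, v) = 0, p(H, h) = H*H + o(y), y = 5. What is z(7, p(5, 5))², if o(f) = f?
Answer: 0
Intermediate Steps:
p(H, h) = 5 + H² (p(H, h) = H*H + 5 = H² + 5 = 5 + H²)
z(7, p(5, 5))² = 0² = 0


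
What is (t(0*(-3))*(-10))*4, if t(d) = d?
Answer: 0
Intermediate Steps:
(t(0*(-3))*(-10))*4 = ((0*(-3))*(-10))*4 = (0*(-10))*4 = 0*4 = 0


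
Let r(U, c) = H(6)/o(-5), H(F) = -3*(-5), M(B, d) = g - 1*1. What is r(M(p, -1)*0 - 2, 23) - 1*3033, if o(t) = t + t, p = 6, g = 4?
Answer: -6069/2 ≈ -3034.5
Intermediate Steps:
M(B, d) = 3 (M(B, d) = 4 - 1*1 = 4 - 1 = 3)
H(F) = 15
o(t) = 2*t
r(U, c) = -3/2 (r(U, c) = 15/((2*(-5))) = 15/(-10) = 15*(-1/10) = -3/2)
r(M(p, -1)*0 - 2, 23) - 1*3033 = -3/2 - 1*3033 = -3/2 - 3033 = -6069/2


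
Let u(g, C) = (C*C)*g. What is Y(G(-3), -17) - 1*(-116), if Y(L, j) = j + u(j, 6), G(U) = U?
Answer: -513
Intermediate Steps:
u(g, C) = g*C**2 (u(g, C) = C**2*g = g*C**2)
Y(L, j) = 37*j (Y(L, j) = j + j*6**2 = j + j*36 = j + 36*j = 37*j)
Y(G(-3), -17) - 1*(-116) = 37*(-17) - 1*(-116) = -629 + 116 = -513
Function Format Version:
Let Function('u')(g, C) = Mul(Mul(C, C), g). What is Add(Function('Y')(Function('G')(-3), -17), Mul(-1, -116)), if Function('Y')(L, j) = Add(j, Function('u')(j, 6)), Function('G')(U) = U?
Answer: -513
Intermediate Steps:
Function('u')(g, C) = Mul(g, Pow(C, 2)) (Function('u')(g, C) = Mul(Pow(C, 2), g) = Mul(g, Pow(C, 2)))
Function('Y')(L, j) = Mul(37, j) (Function('Y')(L, j) = Add(j, Mul(j, Pow(6, 2))) = Add(j, Mul(j, 36)) = Add(j, Mul(36, j)) = Mul(37, j))
Add(Function('Y')(Function('G')(-3), -17), Mul(-1, -116)) = Add(Mul(37, -17), Mul(-1, -116)) = Add(-629, 116) = -513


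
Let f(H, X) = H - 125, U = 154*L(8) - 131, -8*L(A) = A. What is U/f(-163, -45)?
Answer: 95/96 ≈ 0.98958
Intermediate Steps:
L(A) = -A/8
U = -285 (U = 154*(-⅛*8) - 131 = 154*(-1) - 131 = -154 - 131 = -285)
f(H, X) = -125 + H
U/f(-163, -45) = -285/(-125 - 163) = -285/(-288) = -285*(-1/288) = 95/96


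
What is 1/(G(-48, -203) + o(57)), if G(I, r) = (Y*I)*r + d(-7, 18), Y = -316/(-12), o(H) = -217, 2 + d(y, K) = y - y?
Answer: 1/256373 ≈ 3.9006e-6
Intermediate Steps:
d(y, K) = -2 (d(y, K) = -2 + (y - y) = -2 + 0 = -2)
Y = 79/3 (Y = -316*(-1/12) = 79/3 ≈ 26.333)
G(I, r) = -2 + 79*I*r/3 (G(I, r) = (79*I/3)*r - 2 = 79*I*r/3 - 2 = -2 + 79*I*r/3)
1/(G(-48, -203) + o(57)) = 1/((-2 + (79/3)*(-48)*(-203)) - 217) = 1/((-2 + 256592) - 217) = 1/(256590 - 217) = 1/256373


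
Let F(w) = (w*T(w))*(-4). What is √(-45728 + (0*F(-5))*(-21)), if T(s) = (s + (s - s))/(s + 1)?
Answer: 4*I*√2858 ≈ 213.84*I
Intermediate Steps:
T(s) = s/(1 + s) (T(s) = (s + 0)/(1 + s) = s/(1 + s))
F(w) = -4*w²/(1 + w) (F(w) = (w*(w/(1 + w)))*(-4) = (w²/(1 + w))*(-4) = -4*w²/(1 + w))
√(-45728 + (0*F(-5))*(-21)) = √(-45728 + (0*(-4*(-5)²/(1 - 5)))*(-21)) = √(-45728 + (0*(-4*25/(-4)))*(-21)) = √(-45728 + (0*(-4*25*(-¼)))*(-21)) = √(-45728 + (0*25)*(-21)) = √(-45728 + 0*(-21)) = √(-45728 + 0) = √(-45728) = 4*I*√2858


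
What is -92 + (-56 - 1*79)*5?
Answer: -767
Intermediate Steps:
-92 + (-56 - 1*79)*5 = -92 + (-56 - 79)*5 = -92 - 135*5 = -92 - 675 = -767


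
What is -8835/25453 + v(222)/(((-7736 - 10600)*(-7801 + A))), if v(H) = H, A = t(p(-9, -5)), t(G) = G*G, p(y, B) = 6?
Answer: -209652194639/603995617520 ≈ -0.34711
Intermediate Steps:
t(G) = G**2
A = 36 (A = 6**2 = 36)
-8835/25453 + v(222)/(((-7736 - 10600)*(-7801 + A))) = -8835/25453 + 222/(((-7736 - 10600)*(-7801 + 36))) = -8835*1/25453 + 222/((-18336*(-7765))) = -8835/25453 + 222/142379040 = -8835/25453 + 222*(1/142379040) = -8835/25453 + 37/23729840 = -209652194639/603995617520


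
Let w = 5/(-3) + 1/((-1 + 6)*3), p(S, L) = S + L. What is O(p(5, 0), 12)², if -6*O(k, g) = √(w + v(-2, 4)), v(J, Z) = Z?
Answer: 1/15 ≈ 0.066667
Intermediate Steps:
p(S, L) = L + S
w = -8/5 (w = 5*(-⅓) + (⅓)/5 = -5/3 + (⅕)*(⅓) = -5/3 + 1/15 = -8/5 ≈ -1.6000)
O(k, g) = -√15/15 (O(k, g) = -√(-8/5 + 4)/6 = -√15/15)
O(p(5, 0), 12)² = (-√15/15)² = 1/15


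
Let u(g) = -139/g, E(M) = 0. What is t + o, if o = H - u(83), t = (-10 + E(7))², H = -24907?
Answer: -2058842/83 ≈ -24805.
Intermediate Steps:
t = 100 (t = (-10 + 0)² = (-10)² = 100)
o = -2067142/83 (o = -24907 - (-139)/83 = -24907 - 1*(-139/83) = -24907 + 139/83 = -2067142/83 ≈ -24905.)
t + o = 100 - 2067142/83 = -2058842/83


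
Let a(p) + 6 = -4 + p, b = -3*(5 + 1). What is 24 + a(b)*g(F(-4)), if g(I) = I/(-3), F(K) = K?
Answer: -40/3 ≈ -13.333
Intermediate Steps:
b = -18 (b = -3*6 = -18)
a(p) = -10 + p (a(p) = -6 + (-4 + p) = -10 + p)
g(I) = -I/3 (g(I) = I*(-⅓) = -I/3)
24 + a(b)*g(F(-4)) = 24 + (-10 - 18)*(-⅓*(-4)) = 24 - 28*4/3 = 24 - 112/3 = -40/3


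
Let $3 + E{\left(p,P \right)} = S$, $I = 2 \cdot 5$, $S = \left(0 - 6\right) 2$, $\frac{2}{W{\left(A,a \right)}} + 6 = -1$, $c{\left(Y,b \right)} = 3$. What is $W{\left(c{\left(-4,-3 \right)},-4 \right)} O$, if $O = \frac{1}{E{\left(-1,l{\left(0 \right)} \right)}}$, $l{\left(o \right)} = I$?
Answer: $\frac{2}{105} \approx 0.019048$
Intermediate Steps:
$W{\left(A,a \right)} = - \frac{2}{7}$ ($W{\left(A,a \right)} = \frac{2}{-6 - 1} = \frac{2}{-7} = 2 \left(- \frac{1}{7}\right) = - \frac{2}{7}$)
$S = -12$ ($S = \left(0 - 6\right) 2 = \left(-6\right) 2 = -12$)
$I = 10$
$l{\left(o \right)} = 10$
$E{\left(p,P \right)} = -15$ ($E{\left(p,P \right)} = -3 - 12 = -15$)
$O = - \frac{1}{15}$ ($O = \frac{1}{-15} = - \frac{1}{15} \approx -0.066667$)
$W{\left(c{\left(-4,-3 \right)},-4 \right)} O = \left(- \frac{2}{7}\right) \left(- \frac{1}{15}\right) = \frac{2}{105}$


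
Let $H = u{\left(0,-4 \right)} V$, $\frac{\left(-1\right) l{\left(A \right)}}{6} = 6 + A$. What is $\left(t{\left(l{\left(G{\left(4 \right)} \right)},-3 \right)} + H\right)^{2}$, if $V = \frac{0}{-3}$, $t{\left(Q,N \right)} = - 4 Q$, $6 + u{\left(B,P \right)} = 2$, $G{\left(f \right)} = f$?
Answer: $57600$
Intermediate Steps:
$l{\left(A \right)} = -36 - 6 A$ ($l{\left(A \right)} = - 6 \left(6 + A\right) = -36 - 6 A$)
$u{\left(B,P \right)} = -4$ ($u{\left(B,P \right)} = -6 + 2 = -4$)
$V = 0$ ($V = 0 \left(- \frac{1}{3}\right) = 0$)
$H = 0$ ($H = \left(-4\right) 0 = 0$)
$\left(t{\left(l{\left(G{\left(4 \right)} \right)},-3 \right)} + H\right)^{2} = \left(- 4 \left(-36 - 24\right) + 0\right)^{2} = \left(\left(-4\right) \left(-60\right) + 0\right)^{2} = \left(240 + 0\right)^{2} = 240^{2} = 57600$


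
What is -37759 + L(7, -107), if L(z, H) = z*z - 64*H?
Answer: -30862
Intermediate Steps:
L(z, H) = z**2 - 64*H
-37759 + L(7, -107) = -37759 + (7**2 - 64*(-107)) = -37759 + (49 + 6848) = -37759 + 6897 = -30862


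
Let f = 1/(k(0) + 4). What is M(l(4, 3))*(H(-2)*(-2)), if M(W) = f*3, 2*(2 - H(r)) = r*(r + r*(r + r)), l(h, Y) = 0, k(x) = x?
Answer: -12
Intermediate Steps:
H(r) = 2 - r*(r + 2*r**2)/2 (H(r) = 2 - r*(r + r*(r + r))/2 = 2 - r*(r + r*(2*r))/2 = 2 - r*(r + 2*r**2)/2)
f = 1/4 (f = 1/(0 + 4) = 1/4 ≈ 0.25000)
M(W) = 3/4 (M(W) = (1/4)*3 = 3/4)
M(l(4, 3))*(H(-2)*(-2)) = 3*((2 - 1*(-2)**3 - 1/2*(-2)**2)*(-2))/4 = 3*((2 - 1*(-8) - 1/2*4)*(-2))/4 = 3*((2 + 8 - 2)*(-2))/4 = 3*(8*(-2))/4 = (3/4)*(-16) = -12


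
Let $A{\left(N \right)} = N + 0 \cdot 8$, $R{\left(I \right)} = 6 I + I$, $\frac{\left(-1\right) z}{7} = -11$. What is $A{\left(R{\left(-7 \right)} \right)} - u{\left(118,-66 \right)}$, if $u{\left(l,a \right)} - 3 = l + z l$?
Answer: $-9256$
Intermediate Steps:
$z = 77$ ($z = \left(-7\right) \left(-11\right) = 77$)
$u{\left(l,a \right)} = 3 + 78 l$ ($u{\left(l,a \right)} = 3 + \left(l + 77 l\right) = 3 + 78 l$)
$R{\left(I \right)} = 7 I$
$A{\left(N \right)} = N$ ($A{\left(N \right)} = N + 0 = N$)
$A{\left(R{\left(-7 \right)} \right)} - u{\left(118,-66 \right)} = 7 \left(-7\right) - \left(3 + 78 \cdot 118\right) = -49 - \left(3 + 9204\right) = -49 - 9207 = -9256$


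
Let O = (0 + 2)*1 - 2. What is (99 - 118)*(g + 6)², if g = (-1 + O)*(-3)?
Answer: -1539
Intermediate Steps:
O = 0 (O = 2*1 - 2 = 2 - 2 = 0)
g = 3 (g = (-1 + 0)*(-3) = -1*(-3) = 3)
(99 - 118)*(g + 6)² = (99 - 118)*(3 + 6)² = -19*9² = -19*81 = -1539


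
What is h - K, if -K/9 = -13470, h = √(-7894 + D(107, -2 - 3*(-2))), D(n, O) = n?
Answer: -121230 + I*√7787 ≈ -1.2123e+5 + 88.244*I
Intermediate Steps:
h = I*√7787 (h = √(-7894 + 107) = √(-7787) = I*√7787 ≈ 88.244*I)
K = 121230 (K = -9*(-13470) = 121230)
h - K = I*√7787 - 1*121230 = I*√7787 - 121230 = -121230 + I*√7787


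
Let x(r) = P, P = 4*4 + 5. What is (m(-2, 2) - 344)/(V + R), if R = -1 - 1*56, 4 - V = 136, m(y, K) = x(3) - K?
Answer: 325/189 ≈ 1.7196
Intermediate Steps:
P = 21 (P = 16 + 5 = 21)
x(r) = 21
m(y, K) = 21 - K
V = -132 (V = 4 - 1*136 = 4 - 136 = -132)
R = -57 (R = -1 - 56 = -57)
(m(-2, 2) - 344)/(V + R) = ((21 - 1*2) - 344)/(-132 - 57) = ((21 - 2) - 344)/(-189) = (19 - 344)*(-1/189) = -325*(-1/189) = 325/189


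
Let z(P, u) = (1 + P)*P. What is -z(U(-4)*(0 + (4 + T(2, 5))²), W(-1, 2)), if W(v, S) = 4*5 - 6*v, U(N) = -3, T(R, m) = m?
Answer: -58806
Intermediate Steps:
W(v, S) = 20 - 6*v
z(P, u) = P*(1 + P)
-z(U(-4)*(0 + (4 + T(2, 5))²), W(-1, 2)) = -(-3*(0 + (4 + 5)²))*(1 - 3*(0 + (4 + 5)²)) = -(-3*(0 + 9²))*(1 - 3*(0 + 9²)) = -(-3*(0 + 81))*(1 - 3*(0 + 81)) = -(-3*81)*(1 - 3*81) = -(-243)*(1 - 243) = -(-243)*(-242) = -1*58806 = -58806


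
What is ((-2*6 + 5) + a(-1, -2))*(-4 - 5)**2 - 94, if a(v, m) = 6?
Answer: -175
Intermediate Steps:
((-2*6 + 5) + a(-1, -2))*(-4 - 5)**2 - 94 = ((-2*6 + 5) + 6)*(-4 - 5)**2 - 94 = ((-12 + 5) + 6)*(-9)**2 - 94 = (-7 + 6)*81 - 94 = -1*81 - 94 = -81 - 94 = -175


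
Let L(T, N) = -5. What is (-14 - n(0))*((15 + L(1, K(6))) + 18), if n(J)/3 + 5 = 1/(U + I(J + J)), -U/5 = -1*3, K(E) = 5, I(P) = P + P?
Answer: 112/5 ≈ 22.400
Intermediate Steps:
I(P) = 2*P
U = 15 (U = -(-5)*3 = -5*(-3) = 15)
n(J) = -15 + 3/(15 + 4*J) (n(J) = -15 + 3/(15 + 2*(J + J)) = -15 + 3/(15 + 2*(2*J)) = -15 + 3/(15 + 4*J))
(-14 - n(0))*((15 + L(1, K(6))) + 18) = (-14 - 6*(-37 - 10*0)/(15 + 4*0))*((15 - 5) + 18) = (-14 - 6*(-37 + 0)/(15 + 0))*(10 + 18) = (-14 - 6*(-37)/15)*28 = (-14 - 1*(-74/5))*28 = (-14 + 74/5)*28 = (⅘)*28 = 112/5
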